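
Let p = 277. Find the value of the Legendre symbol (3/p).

1

Reciprocity: 3 ≡ 3 and 277 ≡ 1 (mod 4), so (3/277) = +(277/3).
Reduce top mod 3: now compute (1/3).
Reached (1/3) = 1. Collecting the sign flips along the way, the symbol is +1.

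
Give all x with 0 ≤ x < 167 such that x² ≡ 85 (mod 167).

Since 167 ≡ 3 (mod 4), a square root of 85 is 85^((167+1)/4) = 85^42 mod 167.
Repeated squaring: 85^2≡44, 85^4≡99, 85^8≡115, 85^16≡32, 85^32≡22 (mod 167).
85^42 = 85^(32+8+2) ≡ 98 (mod 167).
Check: 98² = 9604 ≡ 85 (mod 167). The two roots are 69 and 98.

69, 98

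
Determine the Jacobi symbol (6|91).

1

Pull out 2: since 91 ≡ 3 (mod 8), (2/91) = -1.
Reciprocity: 3 ≡ 3 and 91 ≡ 3 (mod 4), so (3/91) = −(91/3).
Reduce top mod 3: now compute (1/3).
Reached (1/3) = 1. Collecting the sign flips along the way, the symbol is +1.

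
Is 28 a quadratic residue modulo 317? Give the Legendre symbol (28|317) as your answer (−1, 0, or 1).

Pull out 2^2: since 317 ≡ 5 (mod 8), (2/317) = -1, so (2/317)^2 = +1.
Reciprocity: 7 ≡ 3 and 317 ≡ 1 (mod 4), so (7/317) = +(317/7).
Reduce top mod 7: now compute (2/7).
Pull out 2: since 7 ≡ 7 (mod 8), (2/7) = +1.
Reached (1/7) = 1. Collecting the sign flips along the way, the symbol is +1.

1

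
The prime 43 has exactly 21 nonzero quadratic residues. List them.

1 4 6 9 10 11 13 14 15 16 17 21 23 24 25 31 35 36 38 40 41

Square k = 1,…,21 (k and 43−k give the same square):
1²=1, 2²=4, 3²=9, 4²=16, 5²=25, 6²=36, 7²≡6, 8²≡21, 9²≡38, 10²≡14, 11²≡35, 12²≡15, 13²≡40, 14²≡24, 15²≡10, 16²≡41, 17²≡31, 18²≡23, 19²≡17, 20²≡13, 21²≡11 (mod 43).
So the quadratic residues mod 43 are {1, 4, 6, 9, 10, 11, 13, 14, 15, 16, 17, 21, 23, 24, 25, 31, 35, 36, 38, 40, 41}.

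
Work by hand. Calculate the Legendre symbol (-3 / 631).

First reduce: -3 ≡ 628 (mod 631).
Pull out 2^2: since 631 ≡ 7 (mod 8), (2/631) = +1, so (2/631)^2 = +1.
Reciprocity: 157 ≡ 1 and 631 ≡ 3 (mod 4), so (157/631) = +(631/157).
Reduce top mod 157: now compute (3/157).
Reciprocity: 3 ≡ 3 and 157 ≡ 1 (mod 4), so (3/157) = +(157/3).
Reduce top mod 3: now compute (1/3).
Reached (1/3) = 1. Collecting the sign flips along the way, the symbol is +1.

1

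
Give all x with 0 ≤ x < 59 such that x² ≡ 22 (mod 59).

9, 50

Since 59 ≡ 3 (mod 4), a square root of 22 is 22^((59+1)/4) = 22^15 mod 59.
Repeated squaring: 22^2≡12, 22^4≡26, 22^8≡27 (mod 59).
22^15 = 22^(8+4+2+1) ≡ 9 (mod 59).
Check: 9² = 81 ≡ 22 (mod 59). The two roots are 9 and 50.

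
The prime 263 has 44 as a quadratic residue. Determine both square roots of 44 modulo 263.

71, 192

Since 263 ≡ 3 (mod 4), a square root of 44 is 44^((263+1)/4) = 44^66 mod 263.
Repeated squaring: 44^2≡95, 44^4≡83, 44^8≡51, 44^16≡234, 44^32≡52, 44^64≡74 (mod 263).
44^66 = 44^(64+2) ≡ 192 (mod 263).
Check: 192² = 36864 ≡ 44 (mod 263). The two roots are 71 and 192.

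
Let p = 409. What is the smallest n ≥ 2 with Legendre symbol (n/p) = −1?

7

(2/409) = +1, so 2 is a residue.
(3/409) = +1, so 3 is a residue.
(4/409) = +1, so 4 is a residue.
(5/409) = +1, so 5 is a residue.
(6/409) = +1, so 6 is a residue.
(7/409) = −1, so 7 is the smallest positive non-residue mod 409.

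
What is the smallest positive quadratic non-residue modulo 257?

3

(2/257) = +1, so 2 is a residue.
(3/257) = −1, so 3 is the smallest positive non-residue mod 257.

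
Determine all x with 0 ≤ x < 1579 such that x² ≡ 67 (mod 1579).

Since 1579 ≡ 3 (mod 4), a square root of 67 is 67^((1579+1)/4) = 67^395 mod 1579.
Repeated squaring: 67^2≡1331, 67^4≡1502, 67^8≡1192, 67^16≡1343, 67^32≡431, 67^64≡1018, 67^128≡500, 67^256≡518 (mod 1579).
67^395 = 67^(256+128+8+2+1) ≡ 975 (mod 1579).
Check: 975² = 950625 ≡ 67 (mod 1579). The two roots are 604 and 975.

604, 975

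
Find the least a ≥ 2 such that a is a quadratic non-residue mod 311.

(2/311) = +1, so 2 is a residue.
(3/311) = +1, so 3 is a residue.
(4/311) = +1, so 4 is a residue.
(5/311) = +1, so 5 is a residue.
(6/311) = +1, so 6 is a residue.
(7/311) = +1, so 7 is a residue.
(8/311) = +1, so 8 is a residue.
(9/311) = +1, so 9 is a residue.
(10/311) = +1, so 10 is a residue.
(11/311) = −1, so 11 is the smallest positive non-residue mod 311.

11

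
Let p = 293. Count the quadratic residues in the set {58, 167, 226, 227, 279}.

(58/293) = +1 → QR.
(167/293) = +1 → QR.
(226/293) = +1 → QR.
(227/293) = -1 → non-residue.
(279/293) = +1 → QR.
Total quadratic residues among the 5: 4.

4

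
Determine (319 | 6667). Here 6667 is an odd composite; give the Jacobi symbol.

Reciprocity: 319 ≡ 3 and 6667 ≡ 3 (mod 4), so (319/6667) = −(6667/319).
Reduce top mod 319: now compute (287/319).
Reciprocity: 287 ≡ 3 and 319 ≡ 3 (mod 4), so (287/319) = −(319/287).
Reduce top mod 287: now compute (32/287).
Pull out 2^5: since 287 ≡ 7 (mod 8), (2/287) = +1, so (2/287)^5 = +1.
Reached (1/287) = 1. Collecting the sign flips along the way, the symbol is +1.

1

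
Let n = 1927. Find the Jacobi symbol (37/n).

1

Reciprocity: 37 ≡ 1 and 1927 ≡ 3 (mod 4), so (37/1927) = +(1927/37).
Reduce top mod 37: now compute (3/37).
Reciprocity: 3 ≡ 3 and 37 ≡ 1 (mod 4), so (3/37) = +(37/3).
Reduce top mod 3: now compute (1/3).
Reached (1/3) = 1. Collecting the sign flips along the way, the symbol is +1.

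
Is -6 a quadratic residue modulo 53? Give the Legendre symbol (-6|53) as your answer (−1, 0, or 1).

First reduce: -6 ≡ 47 (mod 53).
Reciprocity: 47 ≡ 3 and 53 ≡ 1 (mod 4), so (47/53) = +(53/47).
Reduce top mod 47: now compute (6/47).
Pull out 2: since 47 ≡ 7 (mod 8), (2/47) = +1.
Reciprocity: 3 ≡ 3 and 47 ≡ 3 (mod 4), so (3/47) = −(47/3).
Reduce top mod 3: now compute (2/3).
Pull out 2: since 3 ≡ 3 (mod 8), (2/3) = -1.
Reached (1/3) = 1. Collecting the sign flips along the way, the symbol is +1.

1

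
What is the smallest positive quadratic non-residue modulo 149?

2

(2/149) = −1, so 2 is the smallest positive non-residue mod 149.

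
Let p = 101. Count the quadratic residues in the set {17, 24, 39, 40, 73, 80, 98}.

(17/101) = +1 → QR.
(24/101) = +1 → QR.
(39/101) = -1 → non-residue.
(40/101) = -1 → non-residue.
(73/101) = -1 → non-residue.
(80/101) = +1 → QR.
(98/101) = -1 → non-residue.
Total quadratic residues among the 7: 3.

3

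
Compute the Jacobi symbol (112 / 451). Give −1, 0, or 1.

1

Pull out 2^4: since 451 ≡ 3 (mod 8), (2/451) = -1, so (2/451)^4 = +1.
Reciprocity: 7 ≡ 3 and 451 ≡ 3 (mod 4), so (7/451) = −(451/7).
Reduce top mod 7: now compute (3/7).
Reciprocity: 3 ≡ 3 and 7 ≡ 3 (mod 4), so (3/7) = −(7/3).
Reduce top mod 3: now compute (1/3).
Reached (1/3) = 1. Collecting the sign flips along the way, the symbol is +1.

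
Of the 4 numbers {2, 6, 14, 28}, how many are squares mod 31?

3

(2/31) = +1 → QR.
(6/31) = -1 → non-residue.
(14/31) = +1 → QR.
(28/31) = +1 → QR.
Total quadratic residues among the 4: 3.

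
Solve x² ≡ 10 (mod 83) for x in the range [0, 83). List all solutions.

33, 50

Since 83 ≡ 3 (mod 4), a square root of 10 is 10^((83+1)/4) = 10^21 mod 83.
Repeated squaring: 10^2≡17, 10^4≡40, 10^8≡23, 10^16≡31 (mod 83).
10^21 = 10^(16+4+1) ≡ 33 (mod 83).
Check: 33² = 1089 ≡ 10 (mod 83). The two roots are 33 and 50.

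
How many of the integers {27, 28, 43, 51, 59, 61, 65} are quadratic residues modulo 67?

2

(27/67) = -1 → non-residue.
(28/67) = -1 → non-residue.
(43/67) = -1 → non-residue.
(51/67) = -1 → non-residue.
(59/67) = +1 → QR.
(61/67) = -1 → non-residue.
(65/67) = +1 → QR.
Total quadratic residues among the 7: 2.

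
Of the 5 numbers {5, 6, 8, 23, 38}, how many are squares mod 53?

2

(5/53) = -1 → non-residue.
(6/53) = +1 → QR.
(8/53) = -1 → non-residue.
(23/53) = -1 → non-residue.
(38/53) = +1 → QR.
Total quadratic residues among the 5: 2.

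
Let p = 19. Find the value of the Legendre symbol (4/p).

Pull out 2^2: since 19 ≡ 3 (mod 8), (2/19) = -1, so (2/19)^2 = +1.
Reached (1/19) = 1. Collecting the sign flips along the way, the symbol is +1.

1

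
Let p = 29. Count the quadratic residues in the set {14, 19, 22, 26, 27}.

1

(14/29) = -1 → non-residue.
(19/29) = -1 → non-residue.
(22/29) = +1 → QR.
(26/29) = -1 → non-residue.
(27/29) = -1 → non-residue.
Total quadratic residues among the 5: 1.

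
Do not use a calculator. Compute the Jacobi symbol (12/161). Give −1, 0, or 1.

-1

Pull out 2^2: since 161 ≡ 1 (mod 8), (2/161) = +1, so (2/161)^2 = +1.
Reciprocity: 3 ≡ 3 and 161 ≡ 1 (mod 4), so (3/161) = +(161/3).
Reduce top mod 3: now compute (2/3).
Pull out 2: since 3 ≡ 3 (mod 8), (2/3) = -1.
Reached (1/3) = 1. Collecting the sign flips along the way, the symbol is -1.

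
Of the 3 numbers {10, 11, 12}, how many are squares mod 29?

0

(10/29) = -1 → non-residue.
(11/29) = -1 → non-residue.
(12/29) = -1 → non-residue.
Total quadratic residues among the 3: 0.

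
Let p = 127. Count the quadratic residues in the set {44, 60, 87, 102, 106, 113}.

(44/127) = +1 → QR.
(60/127) = +1 → QR.
(87/127) = +1 → QR.
(102/127) = -1 → non-residue.
(106/127) = -1 → non-residue.
(113/127) = +1 → QR.
Total quadratic residues among the 6: 4.

4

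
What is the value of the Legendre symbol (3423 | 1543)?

First reduce: 3423 ≡ 337 (mod 1543).
Reciprocity: 337 ≡ 1 and 1543 ≡ 3 (mod 4), so (337/1543) = +(1543/337).
Reduce top mod 337: now compute (195/337).
Reciprocity: 195 ≡ 3 and 337 ≡ 1 (mod 4), so (195/337) = +(337/195).
Reduce top mod 195: now compute (142/195).
Pull out 2: since 195 ≡ 3 (mod 8), (2/195) = -1.
Reciprocity: 71 ≡ 3 and 195 ≡ 3 (mod 4), so (71/195) = −(195/71).
Reduce top mod 71: now compute (53/71).
Reciprocity: 53 ≡ 1 and 71 ≡ 3 (mod 4), so (53/71) = +(71/53).
Reduce top mod 53: now compute (18/53).
Pull out 2: since 53 ≡ 5 (mod 8), (2/53) = -1.
Reciprocity: 9 ≡ 1 and 53 ≡ 1 (mod 4), so (9/53) = +(53/9).
Reduce top mod 9: now compute (8/9).
Pull out 2^3: since 9 ≡ 1 (mod 8), (2/9) = +1, so (2/9)^3 = +1.
Reached (1/9) = 1. Collecting the sign flips along the way, the symbol is -1.

-1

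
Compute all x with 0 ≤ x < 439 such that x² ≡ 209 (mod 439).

61, 378

Since 439 ≡ 3 (mod 4), a square root of 209 is 209^((439+1)/4) = 209^110 mod 439.
Repeated squaring: 209^2≡220, 209^4≡110, 209^8≡247, 209^16≡427, 209^32≡144, 209^64≡103 (mod 439).
209^110 = 209^(64+32+8+4+2) ≡ 61 (mod 439).
Check: 61² = 3721 ≡ 209 (mod 439). The two roots are 61 and 378.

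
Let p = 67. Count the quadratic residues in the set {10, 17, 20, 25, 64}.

4

(10/67) = +1 → QR.
(17/67) = +1 → QR.
(20/67) = -1 → non-residue.
(25/67) = +1 → QR.
(64/67) = +1 → QR.
Total quadratic residues among the 5: 4.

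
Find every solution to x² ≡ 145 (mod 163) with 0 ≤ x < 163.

54, 109

Since 163 ≡ 3 (mod 4), a square root of 145 is 145^((163+1)/4) = 145^41 mod 163.
Repeated squaring: 145^2≡161, 145^4≡4, 145^8≡16, 145^16≡93, 145^32≡10 (mod 163).
145^41 = 145^(32+8+1) ≡ 54 (mod 163).
Check: 54² = 2916 ≡ 145 (mod 163). The two roots are 54 and 109.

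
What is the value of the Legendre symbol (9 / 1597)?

1

Reciprocity: 9 ≡ 1 and 1597 ≡ 1 (mod 4), so (9/1597) = +(1597/9).
Reduce top mod 9: now compute (4/9).
Pull out 2^2: since 9 ≡ 1 (mod 8), (2/9) = +1, so (2/9)^2 = +1.
Reached (1/9) = 1. Collecting the sign flips along the way, the symbol is +1.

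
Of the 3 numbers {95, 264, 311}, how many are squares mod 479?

1

(95/479) = -1 → non-residue.
(264/479) = +1 → QR.
(311/479) = -1 → non-residue.
Total quadratic residues among the 3: 1.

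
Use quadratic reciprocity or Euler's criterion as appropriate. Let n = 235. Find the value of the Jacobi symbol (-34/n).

-1

First reduce: -34 ≡ 201 (mod 235).
Reciprocity: 201 ≡ 1 and 235 ≡ 3 (mod 4), so (201/235) = +(235/201).
Reduce top mod 201: now compute (34/201).
Pull out 2: since 201 ≡ 1 (mod 8), (2/201) = +1.
Reciprocity: 17 ≡ 1 and 201 ≡ 1 (mod 4), so (17/201) = +(201/17).
Reduce top mod 17: now compute (14/17).
Pull out 2: since 17 ≡ 1 (mod 8), (2/17) = +1.
Reciprocity: 7 ≡ 3 and 17 ≡ 1 (mod 4), so (7/17) = +(17/7).
Reduce top mod 7: now compute (3/7).
Reciprocity: 3 ≡ 3 and 7 ≡ 3 (mod 4), so (3/7) = −(7/3).
Reduce top mod 3: now compute (1/3).
Reached (1/3) = 1. Collecting the sign flips along the way, the symbol is -1.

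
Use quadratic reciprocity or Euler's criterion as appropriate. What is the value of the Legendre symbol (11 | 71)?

Reciprocity: 11 ≡ 3 and 71 ≡ 3 (mod 4), so (11/71) = −(71/11).
Reduce top mod 11: now compute (5/11).
Reciprocity: 5 ≡ 1 and 11 ≡ 3 (mod 4), so (5/11) = +(11/5).
Reduce top mod 5: now compute (1/5).
Reached (1/5) = 1. Collecting the sign flips along the way, the symbol is -1.

-1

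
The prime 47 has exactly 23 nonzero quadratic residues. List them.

Square k = 1,…,23 (k and 47−k give the same square):
1²=1, 2²=4, 3²=9, 4²=16, 5²=25, 6²=36, 7²≡2, 8²≡17, 9²≡34, 10²≡6, 11²≡27, 12²≡3, 13²≡28, 14²≡8, 15²≡37, 16²≡21, 17²≡7, 18²≡42, 19²≡32, 20²≡24, 21²≡18, 22²≡14, 23²≡12 (mod 47).
So the quadratic residues mod 47 are {1, 2, 3, 4, 6, 7, 8, 9, 12, 14, 16, 17, 18, 21, 24, 25, 27, 28, 32, 34, 36, 37, 42}.

1, 2, 3, 4, 6, 7, 8, 9, 12, 14, 16, 17, 18, 21, 24, 25, 27, 28, 32, 34, 36, 37, 42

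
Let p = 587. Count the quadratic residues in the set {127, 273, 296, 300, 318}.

(127/587) = -1 → non-residue.
(273/587) = -1 → non-residue.
(296/587) = +1 → QR.
(300/587) = +1 → QR.
(318/587) = -1 → non-residue.
Total quadratic residues among the 5: 2.

2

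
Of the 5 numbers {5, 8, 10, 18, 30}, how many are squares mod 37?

(5/37) = -1 → non-residue.
(8/37) = -1 → non-residue.
(10/37) = +1 → QR.
(18/37) = -1 → non-residue.
(30/37) = +1 → QR.
Total quadratic residues among the 5: 2.

2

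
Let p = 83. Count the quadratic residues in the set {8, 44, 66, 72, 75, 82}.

(8/83) = -1 → non-residue.
(44/83) = +1 → QR.
(66/83) = -1 → non-residue.
(72/83) = -1 → non-residue.
(75/83) = +1 → QR.
(82/83) = -1 → non-residue.
Total quadratic residues among the 6: 2.

2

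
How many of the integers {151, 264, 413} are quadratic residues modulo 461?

(151/461) = +1 → QR.
(264/461) = -1 → non-residue.
(413/461) = -1 → non-residue.
Total quadratic residues among the 3: 1.

1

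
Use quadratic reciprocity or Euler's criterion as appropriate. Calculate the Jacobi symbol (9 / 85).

Reciprocity: 9 ≡ 1 and 85 ≡ 1 (mod 4), so (9/85) = +(85/9).
Reduce top mod 9: now compute (4/9).
Pull out 2^2: since 9 ≡ 1 (mod 8), (2/9) = +1, so (2/9)^2 = +1.
Reached (1/9) = 1. Collecting the sign flips along the way, the symbol is +1.

1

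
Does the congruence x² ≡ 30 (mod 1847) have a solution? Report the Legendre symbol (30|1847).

Pull out 2: since 1847 ≡ 7 (mod 8), (2/1847) = +1.
Reciprocity: 15 ≡ 3 and 1847 ≡ 3 (mod 4), so (15/1847) = −(1847/15).
Reduce top mod 15: now compute (2/15).
Pull out 2: since 15 ≡ 7 (mod 8), (2/15) = +1.
Reached (1/15) = 1. Collecting the sign flips along the way, the symbol is -1.

-1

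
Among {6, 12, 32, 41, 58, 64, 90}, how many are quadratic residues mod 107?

4

(6/107) = -1 → non-residue.
(12/107) = +1 → QR.
(32/107) = -1 → non-residue.
(41/107) = +1 → QR.
(58/107) = -1 → non-residue.
(64/107) = +1 → QR.
(90/107) = +1 → QR.
Total quadratic residues among the 7: 4.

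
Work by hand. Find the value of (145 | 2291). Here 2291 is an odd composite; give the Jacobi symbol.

0

Reciprocity: 145 ≡ 1 and 2291 ≡ 3 (mod 4), so (145/2291) = +(2291/145).
Reduce top mod 145: now compute (116/145).
Pull out 2^2: since 145 ≡ 1 (mod 8), (2/145) = +1, so (2/145)^2 = +1.
Reciprocity: 29 ≡ 1 and 145 ≡ 1 (mod 4), so (29/145) = +(145/29).
Reduce top mod 29: now compute (0/29).
Top reduces to 0: gcd > 1, so the symbol is 0.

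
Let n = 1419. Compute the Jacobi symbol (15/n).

Reciprocity: 15 ≡ 3 and 1419 ≡ 3 (mod 4), so (15/1419) = −(1419/15).
Reduce top mod 15: now compute (9/15).
Reciprocity: 9 ≡ 1 and 15 ≡ 3 (mod 4), so (9/15) = +(15/9).
Reduce top mod 9: now compute (6/9).
Pull out 2: since 9 ≡ 1 (mod 8), (2/9) = +1.
Reciprocity: 3 ≡ 3 and 9 ≡ 1 (mod 4), so (3/9) = +(9/3).
Reduce top mod 3: now compute (0/3).
Top reduces to 0: gcd > 1, so the symbol is 0.

0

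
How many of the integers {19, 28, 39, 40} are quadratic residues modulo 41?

(19/41) = -1 → non-residue.
(28/41) = -1 → non-residue.
(39/41) = +1 → QR.
(40/41) = +1 → QR.
Total quadratic residues among the 4: 2.

2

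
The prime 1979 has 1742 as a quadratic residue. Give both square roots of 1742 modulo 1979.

61, 1918

Since 1979 ≡ 3 (mod 4), a square root of 1742 is 1742^((1979+1)/4) = 1742^495 mod 1979.
Repeated squaring: 1742^2≡757, 1742^4≡1118, 1742^8≡1175, 1742^16≡1262, 1742^32≡1528, 1742^64≡1543, 1742^128≡112, 1742^256≡670 (mod 1979).
1742^495 = 1742^(256+128+64+32+8+4+2+1) ≡ 61 (mod 1979).
Check: 61² = 3721 ≡ 1742 (mod 1979). The two roots are 61 and 1918.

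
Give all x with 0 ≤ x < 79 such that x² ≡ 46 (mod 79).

Since 79 ≡ 3 (mod 4), a square root of 46 is 46^((79+1)/4) = 46^20 mod 79.
Repeated squaring: 46^2≡62, 46^4≡52, 46^8≡18, 46^16≡8 (mod 79).
46^20 = 46^(16+4) ≡ 21 (mod 79).
Check: 21² = 441 ≡ 46 (mod 79). The two roots are 21 and 58.

21, 58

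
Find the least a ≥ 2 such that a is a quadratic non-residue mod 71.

(2/71) = +1, so 2 is a residue.
(3/71) = +1, so 3 is a residue.
(4/71) = +1, so 4 is a residue.
(5/71) = +1, so 5 is a residue.
(6/71) = +1, so 6 is a residue.
(7/71) = −1, so 7 is the smallest positive non-residue mod 71.

7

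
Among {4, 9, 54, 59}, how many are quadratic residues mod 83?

3

(4/83) = +1 → QR.
(9/83) = +1 → QR.
(54/83) = -1 → non-residue.
(59/83) = +1 → QR.
Total quadratic residues among the 4: 3.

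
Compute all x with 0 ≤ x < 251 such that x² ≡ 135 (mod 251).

Since 251 ≡ 3 (mod 4), a square root of 135 is 135^((251+1)/4) = 135^63 mod 251.
Repeated squaring: 135^2≡153, 135^4≡66, 135^8≡89, 135^16≡140, 135^32≡22 (mod 251).
135^63 = 135^(32+16+8+4+2+1) ≡ 117 (mod 251).
Check: 117² = 13689 ≡ 135 (mod 251). The two roots are 117 and 134.

117, 134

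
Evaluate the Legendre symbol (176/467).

Euler's criterion: (176/467) ≡ 176^233 (mod 467).
176^2 ≡ 154 (mod 467)
176^4 ≡ 366 (mod 467)
176^8 ≡ 394 (mod 467)
176^16 ≡ 192 (mod 467)
176^32 ≡ 438 (mod 467)
176^64 ≡ 374 (mod 467)
176^128 ≡ 243 (mod 467)
176^233 = 176^(128+64+32+8+1) ≡ 466 (mod 467).
Result is 466 ≡ −1, so (176/467) = −1.

-1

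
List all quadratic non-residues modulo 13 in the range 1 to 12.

2,5,6,7,8,11

Square k = 1,…,6 (k and 13−k give the same square):
1²=1, 2²=4, 3²=9, 4²≡3, 5²≡12, 6²≡10 (mod 13).
The residues are {1, 3, 4, 9, 10, 12}; the non-residues are the remaining 6 nonzero classes.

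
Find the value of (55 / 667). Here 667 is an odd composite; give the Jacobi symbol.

-1

Reciprocity: 55 ≡ 3 and 667 ≡ 3 (mod 4), so (55/667) = −(667/55).
Reduce top mod 55: now compute (7/55).
Reciprocity: 7 ≡ 3 and 55 ≡ 3 (mod 4), so (7/55) = −(55/7).
Reduce top mod 7: now compute (6/7).
Pull out 2: since 7 ≡ 7 (mod 8), (2/7) = +1.
Reciprocity: 3 ≡ 3 and 7 ≡ 3 (mod 4), so (3/7) = −(7/3).
Reduce top mod 3: now compute (1/3).
Reached (1/3) = 1. Collecting the sign flips along the way, the symbol is -1.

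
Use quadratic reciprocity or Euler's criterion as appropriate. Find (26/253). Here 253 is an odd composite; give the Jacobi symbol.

1

Pull out 2: since 253 ≡ 5 (mod 8), (2/253) = -1.
Reciprocity: 13 ≡ 1 and 253 ≡ 1 (mod 4), so (13/253) = +(253/13).
Reduce top mod 13: now compute (6/13).
Pull out 2: since 13 ≡ 5 (mod 8), (2/13) = -1.
Reciprocity: 3 ≡ 3 and 13 ≡ 1 (mod 4), so (3/13) = +(13/3).
Reduce top mod 3: now compute (1/3).
Reached (1/3) = 1. Collecting the sign flips along the way, the symbol is +1.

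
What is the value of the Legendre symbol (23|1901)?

-1

Reciprocity: 23 ≡ 3 and 1901 ≡ 1 (mod 4), so (23/1901) = +(1901/23).
Reduce top mod 23: now compute (15/23).
Reciprocity: 15 ≡ 3 and 23 ≡ 3 (mod 4), so (15/23) = −(23/15).
Reduce top mod 15: now compute (8/15).
Pull out 2^3: since 15 ≡ 7 (mod 8), (2/15) = +1, so (2/15)^3 = +1.
Reached (1/15) = 1. Collecting the sign flips along the way, the symbol is -1.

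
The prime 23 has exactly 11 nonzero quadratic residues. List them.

Square k = 1,…,11 (k and 23−k give the same square):
1²=1, 2²=4, 3²=9, 4²=16, 5²≡2, 6²≡13, 7²≡3, 8²≡18, 9²≡12, 10²≡8, 11²≡6 (mod 23).
So the quadratic residues mod 23 are {1, 2, 3, 4, 6, 8, 9, 12, 13, 16, 18}.

1 2 3 4 6 8 9 12 13 16 18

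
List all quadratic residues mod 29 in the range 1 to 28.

Square k = 1,…,14 (k and 29−k give the same square):
1²=1, 2²=4, 3²=9, 4²=16, 5²=25, 6²≡7, 7²≡20, 8²≡6, 9²≡23, 10²≡13, 11²≡5, 12²≡28, 13²≡24, 14²≡22 (mod 29).
So the quadratic residues mod 29 are {1, 4, 5, 6, 7, 9, 13, 16, 20, 22, 23, 24, 25, 28}.

1, 4, 5, 6, 7, 9, 13, 16, 20, 22, 23, 24, 25, 28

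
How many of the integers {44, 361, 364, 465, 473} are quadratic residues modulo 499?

(44/499) = -1 → non-residue.
(361/499) = +1 → QR.
(364/499) = +1 → QR.
(465/499) = -1 → non-residue.
(473/499) = -1 → non-residue.
Total quadratic residues among the 5: 2.

2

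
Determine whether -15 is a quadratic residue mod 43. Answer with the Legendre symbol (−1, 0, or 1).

-1

First reduce: -15 ≡ 28 (mod 43).
Pull out 2^2: since 43 ≡ 3 (mod 8), (2/43) = -1, so (2/43)^2 = +1.
Reciprocity: 7 ≡ 3 and 43 ≡ 3 (mod 4), so (7/43) = −(43/7).
Reduce top mod 7: now compute (1/7).
Reached (1/7) = 1. Collecting the sign flips along the way, the symbol is -1.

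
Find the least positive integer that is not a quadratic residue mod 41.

3

(2/41) = +1, so 2 is a residue.
(3/41) = −1, so 3 is the smallest positive non-residue mod 41.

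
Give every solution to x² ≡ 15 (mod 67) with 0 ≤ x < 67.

22, 45

Since 67 ≡ 3 (mod 4), a square root of 15 is 15^((67+1)/4) = 15^17 mod 67.
Repeated squaring: 15^2≡24, 15^4≡40, 15^8≡59, 15^16≡64 (mod 67).
15^17 = 15^(16+1) ≡ 22 (mod 67).
Check: 22² = 484 ≡ 15 (mod 67). The two roots are 22 and 45.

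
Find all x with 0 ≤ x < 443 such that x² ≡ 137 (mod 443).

85, 358

Since 443 ≡ 3 (mod 4), a square root of 137 is 137^((443+1)/4) = 137^111 mod 443.
Repeated squaring: 137^2≡163, 137^4≡432, 137^8≡121, 137^16≡22, 137^32≡41, 137^64≡352 (mod 443).
137^111 = 137^(64+32+8+4+2+1) ≡ 358 (mod 443).
Check: 358² = 128164 ≡ 137 (mod 443). The two roots are 85 and 358.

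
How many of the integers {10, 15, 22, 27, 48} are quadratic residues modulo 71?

4

(10/71) = +1 → QR.
(15/71) = +1 → QR.
(22/71) = -1 → non-residue.
(27/71) = +1 → QR.
(48/71) = +1 → QR.
Total quadratic residues among the 5: 4.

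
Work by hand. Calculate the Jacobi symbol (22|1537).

Pull out 2: since 1537 ≡ 1 (mod 8), (2/1537) = +1.
Reciprocity: 11 ≡ 3 and 1537 ≡ 1 (mod 4), so (11/1537) = +(1537/11).
Reduce top mod 11: now compute (8/11).
Pull out 2^3: since 11 ≡ 3 (mod 8), (2/11) = -1, so (2/11)^3 = -1.
Reached (1/11) = 1. Collecting the sign flips along the way, the symbol is -1.

-1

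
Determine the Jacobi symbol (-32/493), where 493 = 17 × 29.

First reduce: -32 ≡ 461 (mod 493).
Reciprocity: 461 ≡ 1 and 493 ≡ 1 (mod 4), so (461/493) = +(493/461).
Reduce top mod 461: now compute (32/461).
Pull out 2^5: since 461 ≡ 5 (mod 8), (2/461) = -1, so (2/461)^5 = -1.
Reached (1/461) = 1. Collecting the sign flips along the way, the symbol is -1.

-1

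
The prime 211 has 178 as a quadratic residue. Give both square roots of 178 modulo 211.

38, 173

Since 211 ≡ 3 (mod 4), a square root of 178 is 178^((211+1)/4) = 178^53 mod 211.
Repeated squaring: 178^2≡34, 178^4≡101, 178^8≡73, 178^16≡54, 178^32≡173 (mod 211).
178^53 = 178^(32+16+4+1) ≡ 173 (mod 211).
Check: 173² = 29929 ≡ 178 (mod 211). The two roots are 38 and 173.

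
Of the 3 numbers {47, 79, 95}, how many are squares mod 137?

0

(47/137) = -1 → non-residue.
(79/137) = -1 → non-residue.
(95/137) = -1 → non-residue.
Total quadratic residues among the 3: 0.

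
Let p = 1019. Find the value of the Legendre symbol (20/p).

Pull out 2^2: since 1019 ≡ 3 (mod 8), (2/1019) = -1, so (2/1019)^2 = +1.
Reciprocity: 5 ≡ 1 and 1019 ≡ 3 (mod 4), so (5/1019) = +(1019/5).
Reduce top mod 5: now compute (4/5).
Pull out 2^2: since 5 ≡ 5 (mod 8), (2/5) = -1, so (2/5)^2 = +1.
Reached (1/5) = 1. Collecting the sign flips along the way, the symbol is +1.

1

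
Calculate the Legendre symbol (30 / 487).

Euler's criterion: (30/487) ≡ 30^243 (mod 487).
30^2 ≡ 413 (mod 487)
30^4 ≡ 119 (mod 487)
30^8 ≡ 38 (mod 487)
30^16 ≡ 470 (mod 487)
30^32 ≡ 289 (mod 487)
30^64 ≡ 244 (mod 487)
30^128 ≡ 122 (mod 487)
30^243 = 30^(128+64+32+16+2+1) ≡ 1 (mod 487).
Result is 1, so (30/487) = 1.

1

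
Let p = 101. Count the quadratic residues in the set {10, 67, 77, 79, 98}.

(10/101) = -1 → non-residue.
(67/101) = -1 → non-residue.
(77/101) = +1 → QR.
(79/101) = +1 → QR.
(98/101) = -1 → non-residue.
Total quadratic residues among the 5: 2.

2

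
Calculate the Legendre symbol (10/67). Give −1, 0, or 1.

Euler's criterion: (10/67) ≡ 10^33 (mod 67).
10^2 ≡ 33 (mod 67)
10^4 ≡ 17 (mod 67)
10^8 ≡ 21 (mod 67)
10^16 ≡ 39 (mod 67)
10^32 ≡ 47 (mod 67)
10^33 = 10^(32+1) ≡ 1 (mod 67).
Result is 1, so (10/67) = 1.

1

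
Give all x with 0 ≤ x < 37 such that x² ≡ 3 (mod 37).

15, 22

37 ≡ 1 (mod 4), so we find a root by search.
Trying successive values, 15² = 225 ≡ 3 (mod 37). The other root is 37 − 15 = 22.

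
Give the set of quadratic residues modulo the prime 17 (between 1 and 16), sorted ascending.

Square k = 1,…,8 (k and 17−k give the same square):
1²=1, 2²=4, 3²=9, 4²=16, 5²≡8, 6²≡2, 7²≡15, 8²≡13 (mod 17).
So the quadratic residues mod 17 are {1, 2, 4, 8, 9, 13, 15, 16}.

1, 2, 4, 8, 9, 13, 15, 16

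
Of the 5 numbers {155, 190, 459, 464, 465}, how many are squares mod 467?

3

(155/467) = +1 → QR.
(190/467) = -1 → non-residue.
(459/467) = +1 → QR.
(464/467) = -1 → non-residue.
(465/467) = +1 → QR.
Total quadratic residues among the 5: 3.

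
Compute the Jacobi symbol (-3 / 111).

First reduce: -3 ≡ 108 (mod 111).
Pull out 2^2: since 111 ≡ 7 (mod 8), (2/111) = +1, so (2/111)^2 = +1.
Reciprocity: 27 ≡ 3 and 111 ≡ 3 (mod 4), so (27/111) = −(111/27).
Reduce top mod 27: now compute (3/27).
Reciprocity: 3 ≡ 3 and 27 ≡ 3 (mod 4), so (3/27) = −(27/3).
Reduce top mod 3: now compute (0/3).
Top reduces to 0: gcd > 1, so the symbol is 0.

0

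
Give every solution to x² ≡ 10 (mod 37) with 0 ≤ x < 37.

11, 26

37 ≡ 1 (mod 4), so we find a root by search.
Trying successive values, 11² = 121 ≡ 10 (mod 37). The other root is 37 − 11 = 26.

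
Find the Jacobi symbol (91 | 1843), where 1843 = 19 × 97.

-1

Reciprocity: 91 ≡ 3 and 1843 ≡ 3 (mod 4), so (91/1843) = −(1843/91).
Reduce top mod 91: now compute (23/91).
Reciprocity: 23 ≡ 3 and 91 ≡ 3 (mod 4), so (23/91) = −(91/23).
Reduce top mod 23: now compute (22/23).
Pull out 2: since 23 ≡ 7 (mod 8), (2/23) = +1.
Reciprocity: 11 ≡ 3 and 23 ≡ 3 (mod 4), so (11/23) = −(23/11).
Reduce top mod 11: now compute (1/11).
Reached (1/11) = 1. Collecting the sign flips along the way, the symbol is -1.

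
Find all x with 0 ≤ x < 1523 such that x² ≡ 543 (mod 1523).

Since 1523 ≡ 3 (mod 4), a square root of 543 is 543^((1523+1)/4) = 543^381 mod 1523.
Repeated squaring: 543^2≡910, 543^4≡1111, 543^8≡691, 543^16≡782, 543^32≡801, 543^64≡418, 543^128≡1102, 543^256≡573 (mod 1523).
543^381 = 543^(256+64+32+16+8+4+1) ≡ 527 (mod 1523).
Check: 527² = 277729 ≡ 543 (mod 1523). The two roots are 527 and 996.

527, 996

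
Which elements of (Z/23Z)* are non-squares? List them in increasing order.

5 7 10 11 14 15 17 19 20 21 22

Square k = 1,…,11 (k and 23−k give the same square):
1²=1, 2²=4, 3²=9, 4²=16, 5²≡2, 6²≡13, 7²≡3, 8²≡18, 9²≡12, 10²≡8, 11²≡6 (mod 23).
The residues are {1, 2, 3, 4, 6, 8, 9, 12, 13, 16, 18}; the non-residues are the remaining 11 nonzero classes.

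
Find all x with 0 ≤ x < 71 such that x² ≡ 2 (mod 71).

12, 59

Since 71 ≡ 3 (mod 4), a square root of 2 is 2^((71+1)/4) = 2^18 mod 71.
Repeated squaring: 2^2≡4, 2^4≡16, 2^8≡43, 2^16≡3 (mod 71).
2^18 = 2^(16+2) ≡ 12 (mod 71).
Check: 12² = 144 ≡ 2 (mod 71). The two roots are 12 and 59.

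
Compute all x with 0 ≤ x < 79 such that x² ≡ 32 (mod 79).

Since 79 ≡ 3 (mod 4), a square root of 32 is 32^((79+1)/4) = 32^20 mod 79.
Repeated squaring: 32^2≡76, 32^4≡9, 32^8≡2, 32^16≡4 (mod 79).
32^20 = 32^(16+4) ≡ 36 (mod 79).
Check: 36² = 1296 ≡ 32 (mod 79). The two roots are 36 and 43.

36, 43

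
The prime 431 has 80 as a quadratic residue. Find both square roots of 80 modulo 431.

Since 431 ≡ 3 (mod 4), a square root of 80 is 80^((431+1)/4) = 80^108 mod 431.
Repeated squaring: 80^2≡366, 80^4≡346, 80^8≡329, 80^16≡60, 80^32≡152, 80^64≡261 (mod 431).
80^108 = 80^(64+32+8+4) ≡ 138 (mod 431).
Check: 138² = 19044 ≡ 80 (mod 431). The two roots are 138 and 293.

138, 293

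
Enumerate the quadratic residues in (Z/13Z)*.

Square k = 1,…,6 (k and 13−k give the same square):
1²=1, 2²=4, 3²=9, 4²≡3, 5²≡12, 6²≡10 (mod 13).
So the quadratic residues mod 13 are {1, 3, 4, 9, 10, 12}.

1, 3, 4, 9, 10, 12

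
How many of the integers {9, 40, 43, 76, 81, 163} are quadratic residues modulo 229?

4

(9/229) = +1 → QR.
(40/229) = -1 → non-residue.
(43/229) = +1 → QR.
(76/229) = +1 → QR.
(81/229) = +1 → QR.
(163/229) = -1 → non-residue.
Total quadratic residues among the 6: 4.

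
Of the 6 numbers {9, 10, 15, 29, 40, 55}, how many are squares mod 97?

(9/97) = +1 → QR.
(10/97) = -1 → non-residue.
(15/97) = -1 → non-residue.
(29/97) = -1 → non-residue.
(40/97) = -1 → non-residue.
(55/97) = -1 → non-residue.
Total quadratic residues among the 6: 1.

1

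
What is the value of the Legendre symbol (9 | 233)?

1

Reciprocity: 9 ≡ 1 and 233 ≡ 1 (mod 4), so (9/233) = +(233/9).
Reduce top mod 9: now compute (8/9).
Pull out 2^3: since 9 ≡ 1 (mod 8), (2/9) = +1, so (2/9)^3 = +1.
Reached (1/9) = 1. Collecting the sign flips along the way, the symbol is +1.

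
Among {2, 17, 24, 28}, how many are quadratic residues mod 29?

2

(2/29) = -1 → non-residue.
(17/29) = -1 → non-residue.
(24/29) = +1 → QR.
(28/29) = +1 → QR.
Total quadratic residues among the 4: 2.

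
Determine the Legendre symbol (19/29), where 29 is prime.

Reciprocity: 19 ≡ 3 and 29 ≡ 1 (mod 4), so (19/29) = +(29/19).
Reduce top mod 19: now compute (10/19).
Pull out 2: since 19 ≡ 3 (mod 8), (2/19) = -1.
Reciprocity: 5 ≡ 1 and 19 ≡ 3 (mod 4), so (5/19) = +(19/5).
Reduce top mod 5: now compute (4/5).
Pull out 2^2: since 5 ≡ 5 (mod 8), (2/5) = -1, so (2/5)^2 = +1.
Reached (1/5) = 1. Collecting the sign flips along the way, the symbol is -1.

-1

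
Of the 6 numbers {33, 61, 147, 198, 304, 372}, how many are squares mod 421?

3

(33/421) = +1 → QR.
(61/421) = -1 → non-residue.
(147/421) = +1 → QR.
(198/421) = -1 → non-residue.
(304/421) = -1 → non-residue.
(372/421) = +1 → QR.
Total quadratic residues among the 6: 3.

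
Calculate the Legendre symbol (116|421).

Euler's criterion: (116/421) ≡ 116^210 (mod 421).
116^2 ≡ 405 (mod 421)
116^4 ≡ 256 (mod 421)
116^8 ≡ 281 (mod 421)
116^16 ≡ 234 (mod 421)
116^32 ≡ 26 (mod 421)
116^64 ≡ 255 (mod 421)
116^128 ≡ 191 (mod 421)
116^210 = 116^(128+64+16+2) ≡ 420 (mod 421).
Result is 420 ≡ −1, so (116/421) = −1.

-1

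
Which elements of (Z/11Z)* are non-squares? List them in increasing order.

Square k = 1,…,5 (k and 11−k give the same square):
1²=1, 2²=4, 3²=9, 4²≡5, 5²≡3 (mod 11).
The residues are {1, 3, 4, 5, 9}; the non-residues are the remaining 5 nonzero classes.

2 6 7 8 10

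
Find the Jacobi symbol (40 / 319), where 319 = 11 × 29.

Pull out 2^3: since 319 ≡ 7 (mod 8), (2/319) = +1, so (2/319)^3 = +1.
Reciprocity: 5 ≡ 1 and 319 ≡ 3 (mod 4), so (5/319) = +(319/5).
Reduce top mod 5: now compute (4/5).
Pull out 2^2: since 5 ≡ 5 (mod 8), (2/5) = -1, so (2/5)^2 = +1.
Reached (1/5) = 1. Collecting the sign flips along the way, the symbol is +1.

1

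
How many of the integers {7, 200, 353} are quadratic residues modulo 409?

(7/409) = -1 → non-residue.
(200/409) = +1 → QR.
(353/409) = -1 → non-residue.
Total quadratic residues among the 3: 1.

1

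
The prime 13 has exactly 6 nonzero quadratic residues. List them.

1, 3, 4, 9, 10, 12

Square k = 1,…,6 (k and 13−k give the same square):
1²=1, 2²=4, 3²=9, 4²≡3, 5²≡12, 6²≡10 (mod 13).
So the quadratic residues mod 13 are {1, 3, 4, 9, 10, 12}.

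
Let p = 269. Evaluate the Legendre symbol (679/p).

First reduce: 679 ≡ 141 (mod 269).
Reciprocity: 141 ≡ 1 and 269 ≡ 1 (mod 4), so (141/269) = +(269/141).
Reduce top mod 141: now compute (128/141).
Pull out 2^7: since 141 ≡ 5 (mod 8), (2/141) = -1, so (2/141)^7 = -1.
Reached (1/141) = 1. Collecting the sign flips along the way, the symbol is -1.

-1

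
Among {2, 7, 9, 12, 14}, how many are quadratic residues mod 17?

(2/17) = +1 → QR.
(7/17) = -1 → non-residue.
(9/17) = +1 → QR.
(12/17) = -1 → non-residue.
(14/17) = -1 → non-residue.
Total quadratic residues among the 5: 2.

2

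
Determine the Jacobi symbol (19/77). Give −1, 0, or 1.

Reciprocity: 19 ≡ 3 and 77 ≡ 1 (mod 4), so (19/77) = +(77/19).
Reduce top mod 19: now compute (1/19).
Reached (1/19) = 1. Collecting the sign flips along the way, the symbol is +1.

1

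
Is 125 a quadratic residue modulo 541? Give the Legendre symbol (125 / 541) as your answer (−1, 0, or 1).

1

Euler's criterion: (125/541) ≡ 125^270 (mod 541).
125^2 ≡ 477 (mod 541)
125^4 ≡ 309 (mod 541)
125^8 ≡ 265 (mod 541)
125^16 ≡ 436 (mod 541)
125^32 ≡ 205 (mod 541)
125^64 ≡ 368 (mod 541)
125^128 ≡ 174 (mod 541)
125^256 ≡ 521 (mod 541)
125^270 = 125^(256+8+4+2) ≡ 1 (mod 541).
Result is 1, so (125/541) = 1.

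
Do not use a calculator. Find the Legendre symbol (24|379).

1

Pull out 2^3: since 379 ≡ 3 (mod 8), (2/379) = -1, so (2/379)^3 = -1.
Reciprocity: 3 ≡ 3 and 379 ≡ 3 (mod 4), so (3/379) = −(379/3).
Reduce top mod 3: now compute (1/3).
Reached (1/3) = 1. Collecting the sign flips along the way, the symbol is +1.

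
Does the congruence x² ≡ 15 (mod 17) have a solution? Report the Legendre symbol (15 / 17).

Euler's criterion: (15/17) ≡ 15^8 (mod 17).
15^2 ≡ 4 (mod 17)
15^4 ≡ 16 (mod 17)
15^8 ≡ 1 (mod 17)
15^8 = 15^(8) ≡ 1 (mod 17).
Result is 1, so (15/17) = 1.

1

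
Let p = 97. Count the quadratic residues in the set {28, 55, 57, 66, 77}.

(28/97) = -1 → non-residue.
(55/97) = -1 → non-residue.
(57/97) = -1 → non-residue.
(66/97) = +1 → QR.
(77/97) = -1 → non-residue.
Total quadratic residues among the 5: 1.

1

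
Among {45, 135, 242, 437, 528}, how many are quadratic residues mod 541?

(45/541) = +1 → QR.
(135/541) = +1 → QR.
(242/541) = -1 → non-residue.
(437/541) = +1 → QR.
(528/541) = -1 → non-residue.
Total quadratic residues among the 5: 3.

3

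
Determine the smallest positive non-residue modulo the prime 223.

(2/223) = +1, so 2 is a residue.
(3/223) = −1, so 3 is the smallest positive non-residue mod 223.

3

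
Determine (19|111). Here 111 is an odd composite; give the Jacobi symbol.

-1

Reciprocity: 19 ≡ 3 and 111 ≡ 3 (mod 4), so (19/111) = −(111/19).
Reduce top mod 19: now compute (16/19).
Pull out 2^4: since 19 ≡ 3 (mod 8), (2/19) = -1, so (2/19)^4 = +1.
Reached (1/19) = 1. Collecting the sign flips along the way, the symbol is -1.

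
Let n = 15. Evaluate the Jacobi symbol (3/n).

0

Reciprocity: 3 ≡ 3 and 15 ≡ 3 (mod 4), so (3/15) = −(15/3).
Reduce top mod 3: now compute (0/3).
Top reduces to 0: gcd > 1, so the symbol is 0.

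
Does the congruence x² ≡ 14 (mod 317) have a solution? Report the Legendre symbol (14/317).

Pull out 2: since 317 ≡ 5 (mod 8), (2/317) = -1.
Reciprocity: 7 ≡ 3 and 317 ≡ 1 (mod 4), so (7/317) = +(317/7).
Reduce top mod 7: now compute (2/7).
Pull out 2: since 7 ≡ 7 (mod 8), (2/7) = +1.
Reached (1/7) = 1. Collecting the sign flips along the way, the symbol is -1.

-1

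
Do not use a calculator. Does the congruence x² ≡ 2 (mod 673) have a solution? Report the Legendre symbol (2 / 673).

1

Euler's criterion: (2/673) ≡ 2^336 (mod 673).
2^2 ≡ 4 (mod 673)
2^4 ≡ 16 (mod 673)
2^8 ≡ 256 (mod 673)
2^16 ≡ 255 (mod 673)
2^32 ≡ 417 (mod 673)
2^64 ≡ 255 (mod 673)
2^128 ≡ 417 (mod 673)
2^256 ≡ 255 (mod 673)
2^336 = 2^(256+64+16) ≡ 1 (mod 673).
Result is 1, so (2/673) = 1.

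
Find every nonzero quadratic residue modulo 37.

Square k = 1,…,18 (k and 37−k give the same square):
1²=1, 2²=4, 3²=9, 4²=16, 5²=25, 6²=36, 7²≡12, 8²≡27, 9²≡7, 10²≡26, 11²≡10, 12²≡33, 13²≡21, 14²≡11, 15²≡3, 16²≡34, 17²≡30, 18²≡28 (mod 37).
So the quadratic residues mod 37 are {1, 3, 4, 7, 9, 10, 11, 12, 16, 21, 25, 26, 27, 28, 30, 33, 34, 36}.

1,3,4,7,9,10,11,12,16,21,25,26,27,28,30,33,34,36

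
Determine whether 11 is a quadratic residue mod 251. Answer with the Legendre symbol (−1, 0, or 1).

-1

Reciprocity: 11 ≡ 3 and 251 ≡ 3 (mod 4), so (11/251) = −(251/11).
Reduce top mod 11: now compute (9/11).
Reciprocity: 9 ≡ 1 and 11 ≡ 3 (mod 4), so (9/11) = +(11/9).
Reduce top mod 9: now compute (2/9).
Pull out 2: since 9 ≡ 1 (mod 8), (2/9) = +1.
Reached (1/9) = 1. Collecting the sign flips along the way, the symbol is -1.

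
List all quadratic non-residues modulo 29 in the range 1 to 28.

2, 3, 8, 10, 11, 12, 14, 15, 17, 18, 19, 21, 26, 27

Square k = 1,…,14 (k and 29−k give the same square):
1²=1, 2²=4, 3²=9, 4²=16, 5²=25, 6²≡7, 7²≡20, 8²≡6, 9²≡23, 10²≡13, 11²≡5, 12²≡28, 13²≡24, 14²≡22 (mod 29).
The residues are {1, 4, 5, 6, 7, 9, 13, 16, 20, 22, 23, 24, 25, 28}; the non-residues are the remaining 14 nonzero classes.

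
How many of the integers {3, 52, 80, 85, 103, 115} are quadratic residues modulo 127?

(3/127) = -1 → non-residue.
(52/127) = +1 → QR.
(80/127) = -1 → non-residue.
(85/127) = -1 → non-residue.
(103/127) = +1 → QR.
(115/127) = +1 → QR.
Total quadratic residues among the 6: 3.

3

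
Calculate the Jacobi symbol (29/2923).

Reciprocity: 29 ≡ 1 and 2923 ≡ 3 (mod 4), so (29/2923) = +(2923/29).
Reduce top mod 29: now compute (23/29).
Reciprocity: 23 ≡ 3 and 29 ≡ 1 (mod 4), so (23/29) = +(29/23).
Reduce top mod 23: now compute (6/23).
Pull out 2: since 23 ≡ 7 (mod 8), (2/23) = +1.
Reciprocity: 3 ≡ 3 and 23 ≡ 3 (mod 4), so (3/23) = −(23/3).
Reduce top mod 3: now compute (2/3).
Pull out 2: since 3 ≡ 3 (mod 8), (2/3) = -1.
Reached (1/3) = 1. Collecting the sign flips along the way, the symbol is +1.

1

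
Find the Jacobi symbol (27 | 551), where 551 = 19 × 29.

1

Reciprocity: 27 ≡ 3 and 551 ≡ 3 (mod 4), so (27/551) = −(551/27).
Reduce top mod 27: now compute (11/27).
Reciprocity: 11 ≡ 3 and 27 ≡ 3 (mod 4), so (11/27) = −(27/11).
Reduce top mod 11: now compute (5/11).
Reciprocity: 5 ≡ 1 and 11 ≡ 3 (mod 4), so (5/11) = +(11/5).
Reduce top mod 5: now compute (1/5).
Reached (1/5) = 1. Collecting the sign flips along the way, the symbol is +1.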